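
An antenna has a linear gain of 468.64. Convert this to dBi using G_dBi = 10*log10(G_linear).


G_dBi = 10 * log10(468.64) = 26.71 dBi

26.71 dBi


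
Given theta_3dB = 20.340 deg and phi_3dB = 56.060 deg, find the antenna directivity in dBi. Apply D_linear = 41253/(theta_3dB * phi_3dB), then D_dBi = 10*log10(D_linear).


D_linear = 41253 / (20.340 * 56.060) = 36.17858
D_dBi = 10 * log10(36.17858) = 15.58 dBi

15.58 dBi


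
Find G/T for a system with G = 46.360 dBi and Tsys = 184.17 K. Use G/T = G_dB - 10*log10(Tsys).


G/T = 46.360 - 10*log10(184.17) = 46.360 - 22.65219 = 23.71 dB/K

23.71 dB/K


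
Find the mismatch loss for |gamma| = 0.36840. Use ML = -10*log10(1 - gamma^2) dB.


ML = -10 * log10(1 - 0.36840^2) = -10 * log10(0.86428144) = 0.6334 dB

0.6334 dB


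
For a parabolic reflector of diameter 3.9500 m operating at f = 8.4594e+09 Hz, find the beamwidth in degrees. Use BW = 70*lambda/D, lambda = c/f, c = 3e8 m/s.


lambda = c / f = 3.0000e+08 / 8.4594e+09 = 0.03546351 m
BW = 70 * 0.03546351 / 3.9500 = 0.6285 deg

0.6285 deg


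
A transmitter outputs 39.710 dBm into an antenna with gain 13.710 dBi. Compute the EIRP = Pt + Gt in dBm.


EIRP = Pt + Gt = 39.710 + 13.710 = 53.42 dBm

53.42 dBm


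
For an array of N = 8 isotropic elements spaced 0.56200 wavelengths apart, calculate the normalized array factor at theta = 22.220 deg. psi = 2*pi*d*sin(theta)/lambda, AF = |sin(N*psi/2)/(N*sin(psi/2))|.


psi = 2*pi*0.56200*sin(22.220 deg) = 1.335354 rad
AF = |sin(8*1.335354/2) / (8*sin(1.335354/2))| = 0.1632

0.1632


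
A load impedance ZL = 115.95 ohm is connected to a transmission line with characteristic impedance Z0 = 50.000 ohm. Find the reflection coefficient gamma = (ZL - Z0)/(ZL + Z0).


gamma = (115.95 - 50.000) / (115.95 + 50.000) = 0.3974

0.3974


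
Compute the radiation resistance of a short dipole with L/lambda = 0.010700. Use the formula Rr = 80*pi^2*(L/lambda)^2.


Rr = 80 * pi^2 * (0.010700)^2 = 80 * 9.869604 * 1.144900e-04 = 0.09040 ohm

0.09040 ohm


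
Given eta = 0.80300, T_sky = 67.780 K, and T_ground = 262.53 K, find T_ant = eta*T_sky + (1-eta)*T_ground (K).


T_ant = 0.80300 * 67.780 + (1 - 0.80300) * 262.53 = 106.1 K

106.1 K


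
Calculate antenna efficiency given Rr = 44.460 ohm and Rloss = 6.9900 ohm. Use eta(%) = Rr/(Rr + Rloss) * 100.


eta = 44.460 / (44.460 + 6.9900) * 100 = 86.41%

86.41%


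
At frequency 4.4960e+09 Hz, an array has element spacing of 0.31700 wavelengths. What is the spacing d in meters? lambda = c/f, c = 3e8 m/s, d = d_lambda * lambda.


lambda = c / f = 3.0000e+08 / 4.4960e+09 = 0.06672598 m
d = 0.31700 * 0.06672598 = 0.02115 m

0.02115 m


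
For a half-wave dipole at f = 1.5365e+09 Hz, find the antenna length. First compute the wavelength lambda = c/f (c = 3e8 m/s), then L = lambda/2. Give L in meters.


lambda = c / f = 3.0000e+08 / 1.5365e+09 = 0.1952489 m
L = lambda / 2 = 0.1952489 / 2 = 0.09762 m

0.09762 m


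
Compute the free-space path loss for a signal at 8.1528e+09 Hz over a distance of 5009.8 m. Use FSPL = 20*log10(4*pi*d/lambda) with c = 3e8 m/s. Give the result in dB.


lambda = c / f = 3.0000e+08 / 8.1528e+09 = 0.03679717 m
FSPL = 20 * log10(4*pi*5009.8/0.03679717) = 124.7 dB

124.7 dB


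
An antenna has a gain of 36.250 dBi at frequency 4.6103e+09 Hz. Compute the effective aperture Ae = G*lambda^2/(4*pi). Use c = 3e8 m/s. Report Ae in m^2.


lambda = c / f = 3.0000e+08 / 4.6103e+09 = 0.06507169 m
G_linear = 10^(36.250/10) = 4216.965
Ae = G_linear * lambda^2 / (4*pi) = 4216.965 * 0.06507169^2 / (4*pi) = 1.421 m^2

1.421 m^2


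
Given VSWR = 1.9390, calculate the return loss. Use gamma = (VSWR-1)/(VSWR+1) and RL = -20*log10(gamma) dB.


gamma = (1.9390 - 1) / (1.9390 + 1) = 0.3194964
RL = -20 * log10(0.3194964) = 9.911 dB

9.911 dB


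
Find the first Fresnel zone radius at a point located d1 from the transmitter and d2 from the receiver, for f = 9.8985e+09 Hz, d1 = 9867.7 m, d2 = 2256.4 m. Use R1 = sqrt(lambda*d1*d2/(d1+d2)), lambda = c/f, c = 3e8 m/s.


lambda = c / f = 3.0000e+08 / 9.8985e+09 = 0.03030762 m
R1 = sqrt(0.03030762 * 9867.7 * 2256.4 / (9867.7 + 2256.4)) = 7.460 m

7.460 m


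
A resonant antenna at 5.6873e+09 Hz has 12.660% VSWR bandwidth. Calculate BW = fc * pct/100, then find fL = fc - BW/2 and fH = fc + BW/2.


BW = 5.6873e+09 * 12.660/100 = 7.200122e+08 Hz
fL = 5.6873e+09 - 7.200122e+08/2 = 5.327e+09 Hz
fH = 5.6873e+09 + 7.200122e+08/2 = 6.047e+09 Hz

BW=7.200e+08 Hz, fL=5.327e+09 Hz, fH=6.047e+09 Hz


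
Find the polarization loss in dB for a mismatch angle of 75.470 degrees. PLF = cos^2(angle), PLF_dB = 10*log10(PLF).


PLF_linear = cos^2(75.470 deg) = 0.06294423
PLF_dB = 10 * log10(0.06294423) = -12.01 dB

-12.01 dB


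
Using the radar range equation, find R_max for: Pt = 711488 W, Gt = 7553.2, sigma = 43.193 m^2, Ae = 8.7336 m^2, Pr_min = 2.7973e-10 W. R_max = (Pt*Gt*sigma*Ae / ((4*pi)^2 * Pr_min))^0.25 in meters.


R^4 = 711488*7553.2*43.193*8.7336 / ((4*pi)^2 * 2.7973e-10) = 4.589300e+19
R_max = 4.589300e+19^0.25 = 82307 m

82307 m


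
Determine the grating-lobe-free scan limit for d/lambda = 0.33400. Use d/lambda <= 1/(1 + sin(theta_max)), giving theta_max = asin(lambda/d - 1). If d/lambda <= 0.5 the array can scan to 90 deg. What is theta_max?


lambda/d - 1 = 1/0.33400 - 1 = 1.994012 >= 1
d/lambda <= 0.5, so the array can scan to endfire without grating lobes: theta_max = 90 deg

90 deg


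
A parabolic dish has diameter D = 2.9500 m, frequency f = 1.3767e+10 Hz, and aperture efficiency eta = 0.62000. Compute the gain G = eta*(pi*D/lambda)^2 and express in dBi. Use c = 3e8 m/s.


lambda = c / f = 3.0000e+08 / 1.3767e+10 = 0.02179124 m
G_linear = 0.62000 * (pi * 2.9500 / 0.02179124)^2 = 112142.8
G_dBi = 10 * log10(112142.8) = 50.50 dBi

50.50 dBi


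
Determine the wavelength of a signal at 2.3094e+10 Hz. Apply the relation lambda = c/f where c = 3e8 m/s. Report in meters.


lambda = c / f = 3.0000e+08 / 2.3094e+10 = 0.01299 m

0.01299 m


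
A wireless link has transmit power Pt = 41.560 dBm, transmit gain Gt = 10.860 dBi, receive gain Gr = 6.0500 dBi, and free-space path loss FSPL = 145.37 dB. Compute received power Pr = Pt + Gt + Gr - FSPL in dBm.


Pr = 41.560 + 10.860 + 6.0500 - 145.37 = -86.90 dBm

-86.90 dBm


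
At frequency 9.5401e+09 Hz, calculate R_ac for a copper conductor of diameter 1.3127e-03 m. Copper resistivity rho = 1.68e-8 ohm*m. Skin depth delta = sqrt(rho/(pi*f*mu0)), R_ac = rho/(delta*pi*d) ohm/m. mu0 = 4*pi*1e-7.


delta = sqrt(1.68e-8 / (pi * 9.5401e+09 * 4*pi*1e-7)) = 6.678798e-07 m
R_ac = 1.68e-8 / (6.678798e-07 * pi * 1.3127e-03) = 6.100 ohm/m

6.100 ohm/m


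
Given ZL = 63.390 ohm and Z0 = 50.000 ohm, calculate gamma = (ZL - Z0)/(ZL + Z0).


gamma = (63.390 - 50.000) / (63.390 + 50.000) = 0.1181

0.1181


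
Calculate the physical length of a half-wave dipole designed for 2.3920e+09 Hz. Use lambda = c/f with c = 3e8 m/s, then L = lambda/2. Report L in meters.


lambda = c / f = 3.0000e+08 / 2.3920e+09 = 0.1254181 m
L = lambda / 2 = 0.1254181 / 2 = 0.06271 m

0.06271 m


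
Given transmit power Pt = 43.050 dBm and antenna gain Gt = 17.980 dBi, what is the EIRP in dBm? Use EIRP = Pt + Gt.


EIRP = Pt + Gt = 43.050 + 17.980 = 61.03 dBm

61.03 dBm


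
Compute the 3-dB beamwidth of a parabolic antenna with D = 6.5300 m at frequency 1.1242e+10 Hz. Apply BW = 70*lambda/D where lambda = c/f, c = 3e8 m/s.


lambda = c / f = 3.0000e+08 / 1.1242e+10 = 0.02668564 m
BW = 70 * 0.02668564 / 6.5300 = 0.2861 deg

0.2861 deg


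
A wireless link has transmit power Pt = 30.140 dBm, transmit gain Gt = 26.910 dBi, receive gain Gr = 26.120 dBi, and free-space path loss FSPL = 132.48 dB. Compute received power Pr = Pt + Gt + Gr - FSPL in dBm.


Pr = 30.140 + 26.910 + 26.120 - 132.48 = -49.31 dBm

-49.31 dBm


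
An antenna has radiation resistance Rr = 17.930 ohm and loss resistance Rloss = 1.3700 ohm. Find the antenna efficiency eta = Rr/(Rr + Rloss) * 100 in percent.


eta = 17.930 / (17.930 + 1.3700) * 100 = 92.90%

92.90%


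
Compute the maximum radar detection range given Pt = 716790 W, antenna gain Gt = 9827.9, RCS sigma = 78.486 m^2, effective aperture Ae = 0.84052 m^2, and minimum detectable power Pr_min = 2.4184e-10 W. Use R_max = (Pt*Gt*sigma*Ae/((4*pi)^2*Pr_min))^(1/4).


R^4 = 716790*9827.9*78.486*0.84052 / ((4*pi)^2 * 2.4184e-10) = 1.216872e+19
R_max = 1.216872e+19^0.25 = 59062 m

59062 m


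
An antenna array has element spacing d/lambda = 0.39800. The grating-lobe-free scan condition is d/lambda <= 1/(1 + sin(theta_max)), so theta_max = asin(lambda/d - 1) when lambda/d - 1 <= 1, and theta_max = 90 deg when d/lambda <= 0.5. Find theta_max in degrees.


lambda/d - 1 = 1/0.39800 - 1 = 1.512563 >= 1
d/lambda <= 0.5, so the array can scan to endfire without grating lobes: theta_max = 90 deg

90 deg


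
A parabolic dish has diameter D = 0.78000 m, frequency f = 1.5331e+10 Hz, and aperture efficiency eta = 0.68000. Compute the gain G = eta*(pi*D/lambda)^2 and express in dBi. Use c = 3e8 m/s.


lambda = c / f = 3.0000e+08 / 1.5331e+10 = 0.01956820 m
G_linear = 0.68000 * (pi * 0.78000 / 0.01956820)^2 = 10663.41
G_dBi = 10 * log10(10663.41) = 40.28 dBi

40.28 dBi


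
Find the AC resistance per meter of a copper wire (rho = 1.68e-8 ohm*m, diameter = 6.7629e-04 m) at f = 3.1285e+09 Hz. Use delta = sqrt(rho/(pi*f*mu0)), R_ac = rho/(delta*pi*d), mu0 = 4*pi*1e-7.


delta = sqrt(1.68e-8 / (pi * 3.1285e+09 * 4*pi*1e-7)) = 1.166290e-06 m
R_ac = 1.68e-8 / (1.166290e-06 * pi * 6.7629e-04) = 6.780 ohm/m

6.780 ohm/m


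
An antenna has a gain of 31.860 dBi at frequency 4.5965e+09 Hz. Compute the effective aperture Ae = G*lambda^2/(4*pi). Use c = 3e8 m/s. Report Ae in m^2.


lambda = c / f = 3.0000e+08 / 4.5965e+09 = 0.06526705 m
G_linear = 10^(31.860/10) = 1534.617
Ae = G_linear * lambda^2 / (4*pi) = 1534.617 * 0.06526705^2 / (4*pi) = 0.5202 m^2

0.5202 m^2


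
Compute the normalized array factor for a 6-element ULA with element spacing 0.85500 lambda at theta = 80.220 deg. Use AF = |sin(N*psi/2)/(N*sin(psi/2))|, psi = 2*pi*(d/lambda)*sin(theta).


psi = 2*pi*0.85500*sin(80.220 deg) = 5.294052 rad
AF = |sin(6*5.294052/2) / (6*sin(5.294052/2))| = 0.06086

0.06086


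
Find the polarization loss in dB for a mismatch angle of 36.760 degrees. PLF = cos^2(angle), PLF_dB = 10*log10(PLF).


PLF_linear = cos^2(36.760 deg) = 0.6418403
PLF_dB = 10 * log10(0.6418403) = -1.926 dB

-1.926 dB


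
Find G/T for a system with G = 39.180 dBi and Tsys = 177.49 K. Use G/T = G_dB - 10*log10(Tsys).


G/T = 39.180 - 10*log10(177.49) = 39.180 - 22.49174 = 16.69 dB/K

16.69 dB/K


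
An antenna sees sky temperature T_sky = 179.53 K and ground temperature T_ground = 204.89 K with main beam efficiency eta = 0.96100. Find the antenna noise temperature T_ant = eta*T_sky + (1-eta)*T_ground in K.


T_ant = 0.96100 * 179.53 + (1 - 0.96100) * 204.89 = 180.5 K

180.5 K


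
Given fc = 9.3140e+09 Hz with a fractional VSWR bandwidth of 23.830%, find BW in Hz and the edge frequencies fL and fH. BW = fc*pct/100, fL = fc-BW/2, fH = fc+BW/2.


BW = 9.3140e+09 * 23.830/100 = 2.219526e+09 Hz
fL = 9.3140e+09 - 2.219526e+09/2 = 8.204e+09 Hz
fH = 9.3140e+09 + 2.219526e+09/2 = 1.042e+10 Hz

BW=2.220e+09 Hz, fL=8.204e+09 Hz, fH=1.042e+10 Hz


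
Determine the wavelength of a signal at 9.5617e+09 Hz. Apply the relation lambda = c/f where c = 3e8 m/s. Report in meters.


lambda = c / f = 3.0000e+08 / 9.5617e+09 = 0.03138 m

0.03138 m


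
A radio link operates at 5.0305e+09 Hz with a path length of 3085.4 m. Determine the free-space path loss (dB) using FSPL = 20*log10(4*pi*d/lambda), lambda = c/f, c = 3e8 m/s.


lambda = c / f = 3.0000e+08 / 5.0305e+09 = 0.05963622 m
FSPL = 20 * log10(4*pi*3085.4/0.05963622) = 116.3 dB

116.3 dB


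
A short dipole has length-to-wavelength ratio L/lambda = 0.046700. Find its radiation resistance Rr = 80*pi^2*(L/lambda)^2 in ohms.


Rr = 80 * pi^2 * (0.046700)^2 = 80 * 9.869604 * 2.180890e-03 = 1.722 ohm

1.722 ohm


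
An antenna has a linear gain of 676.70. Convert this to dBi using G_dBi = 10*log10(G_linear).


G_dBi = 10 * log10(676.70) = 28.30 dBi

28.30 dBi


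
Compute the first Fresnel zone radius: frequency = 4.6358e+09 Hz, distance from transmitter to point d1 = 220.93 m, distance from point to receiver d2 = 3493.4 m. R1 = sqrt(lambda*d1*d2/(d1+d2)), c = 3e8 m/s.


lambda = c / f = 3.0000e+08 / 4.6358e+09 = 0.06471375 m
R1 = sqrt(0.06471375 * 220.93 * 3493.4 / (220.93 + 3493.4)) = 3.667 m

3.667 m


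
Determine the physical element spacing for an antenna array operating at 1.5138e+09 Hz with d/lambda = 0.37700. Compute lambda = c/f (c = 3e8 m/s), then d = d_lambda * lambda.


lambda = c / f = 3.0000e+08 / 1.5138e+09 = 0.1981768 m
d = 0.37700 * 0.1981768 = 0.07471 m

0.07471 m


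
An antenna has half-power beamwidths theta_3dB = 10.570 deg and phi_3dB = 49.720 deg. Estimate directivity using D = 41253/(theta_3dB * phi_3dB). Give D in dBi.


D_linear = 41253 / (10.570 * 49.720) = 78.49634
D_dBi = 10 * log10(78.49634) = 18.95 dBi

18.95 dBi


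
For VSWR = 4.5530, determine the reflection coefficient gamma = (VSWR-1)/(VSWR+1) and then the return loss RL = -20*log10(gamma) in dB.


gamma = (4.5530 - 1) / (4.5530 + 1) = 0.6398343
RL = -20 * log10(0.6398343) = 3.879 dB

3.879 dB


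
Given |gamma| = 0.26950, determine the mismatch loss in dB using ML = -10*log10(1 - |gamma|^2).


ML = -10 * log10(1 - 0.26950^2) = -10 * log10(0.92736975) = 0.3275 dB

0.3275 dB


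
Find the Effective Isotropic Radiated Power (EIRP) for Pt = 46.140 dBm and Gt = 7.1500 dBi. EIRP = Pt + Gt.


EIRP = Pt + Gt = 46.140 + 7.1500 = 53.29 dBm

53.29 dBm


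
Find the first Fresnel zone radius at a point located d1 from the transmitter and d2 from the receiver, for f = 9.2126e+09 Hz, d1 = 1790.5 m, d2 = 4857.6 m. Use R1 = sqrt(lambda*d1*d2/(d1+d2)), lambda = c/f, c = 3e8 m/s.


lambda = c / f = 3.0000e+08 / 9.2126e+09 = 0.03256410 m
R1 = sqrt(0.03256410 * 1790.5 * 4857.6 / (1790.5 + 4857.6)) = 6.527 m

6.527 m


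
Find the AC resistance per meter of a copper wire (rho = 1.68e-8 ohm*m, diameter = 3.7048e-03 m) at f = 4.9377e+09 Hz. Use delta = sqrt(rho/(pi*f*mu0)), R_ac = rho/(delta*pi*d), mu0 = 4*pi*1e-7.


delta = sqrt(1.68e-8 / (pi * 4.9377e+09 * 4*pi*1e-7)) = 9.283515e-07 m
R_ac = 1.68e-8 / (9.283515e-07 * pi * 3.7048e-03) = 1.555 ohm/m

1.555 ohm/m


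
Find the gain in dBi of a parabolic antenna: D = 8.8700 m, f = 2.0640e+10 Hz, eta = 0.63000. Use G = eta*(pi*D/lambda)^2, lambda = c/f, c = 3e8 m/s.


lambda = c / f = 3.0000e+08 / 2.0640e+10 = 0.01453488 m
G_linear = 0.63000 * (pi * 8.8700 / 0.01453488)^2 = 2.315606e+06
G_dBi = 10 * log10(2.315606e+06) = 63.65 dBi

63.65 dBi


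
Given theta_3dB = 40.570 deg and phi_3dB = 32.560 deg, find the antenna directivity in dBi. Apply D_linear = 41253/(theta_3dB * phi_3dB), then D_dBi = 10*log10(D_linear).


D_linear = 41253 / (40.570 * 32.560) = 31.22958
D_dBi = 10 * log10(31.22958) = 14.95 dBi

14.95 dBi


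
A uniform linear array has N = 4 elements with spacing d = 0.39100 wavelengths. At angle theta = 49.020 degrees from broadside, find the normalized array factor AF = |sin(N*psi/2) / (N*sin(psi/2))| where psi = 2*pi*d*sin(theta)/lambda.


psi = 2*pi*0.39100*sin(49.020 deg) = 1.854677 rad
AF = |sin(4*1.854677/2) / (4*sin(1.854677/2))| = 0.1680

0.1680


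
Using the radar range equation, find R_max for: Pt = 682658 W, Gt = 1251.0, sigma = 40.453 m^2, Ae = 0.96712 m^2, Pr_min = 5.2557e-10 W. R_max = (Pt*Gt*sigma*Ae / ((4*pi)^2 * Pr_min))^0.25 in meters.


R^4 = 682658*1251.0*40.453*0.96712 / ((4*pi)^2 * 5.2557e-10) = 4.025699e+17
R_max = 4.025699e+17^0.25 = 25189 m

25189 m


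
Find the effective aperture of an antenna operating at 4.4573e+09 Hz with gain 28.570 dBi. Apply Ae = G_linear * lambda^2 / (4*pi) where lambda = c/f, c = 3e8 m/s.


lambda = c / f = 3.0000e+08 / 4.4573e+09 = 0.06730532 m
G_linear = 10^(28.570/10) = 719.4490
Ae = G_linear * lambda^2 / (4*pi) = 719.4490 * 0.06730532^2 / (4*pi) = 0.2594 m^2

0.2594 m^2


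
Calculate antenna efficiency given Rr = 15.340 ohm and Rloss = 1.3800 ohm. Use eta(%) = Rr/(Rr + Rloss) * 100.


eta = 15.340 / (15.340 + 1.3800) * 100 = 91.75%

91.75%


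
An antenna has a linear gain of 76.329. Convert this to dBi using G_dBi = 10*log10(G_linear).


G_dBi = 10 * log10(76.329) = 18.83 dBi

18.83 dBi


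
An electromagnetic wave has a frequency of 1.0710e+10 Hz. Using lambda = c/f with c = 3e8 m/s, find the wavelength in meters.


lambda = c / f = 3.0000e+08 / 1.0710e+10 = 0.02801 m

0.02801 m


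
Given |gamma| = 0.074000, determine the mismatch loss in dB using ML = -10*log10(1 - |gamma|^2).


ML = -10 * log10(1 - 0.074000^2) = -10 * log10(0.994524) = 0.02385 dB

0.02385 dB


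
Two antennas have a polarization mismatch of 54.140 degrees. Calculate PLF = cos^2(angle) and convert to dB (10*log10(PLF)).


PLF_linear = cos^2(54.140 deg) = 0.3431695
PLF_dB = 10 * log10(0.3431695) = -4.645 dB

-4.645 dB


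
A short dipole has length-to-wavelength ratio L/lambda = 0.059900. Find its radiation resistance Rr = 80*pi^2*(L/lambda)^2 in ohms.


Rr = 80 * pi^2 * (0.059900)^2 = 80 * 9.869604 * 3.588010e-03 = 2.833 ohm

2.833 ohm


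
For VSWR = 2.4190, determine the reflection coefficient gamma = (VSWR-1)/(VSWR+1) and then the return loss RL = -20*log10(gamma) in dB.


gamma = (2.4190 - 1) / (2.4190 + 1) = 0.4150336
RL = -20 * log10(0.4150336) = 7.638 dB

7.638 dB


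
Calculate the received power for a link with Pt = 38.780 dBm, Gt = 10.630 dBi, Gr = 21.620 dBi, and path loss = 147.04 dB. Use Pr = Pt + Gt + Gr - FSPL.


Pr = 38.780 + 10.630 + 21.620 - 147.04 = -76.01 dBm

-76.01 dBm


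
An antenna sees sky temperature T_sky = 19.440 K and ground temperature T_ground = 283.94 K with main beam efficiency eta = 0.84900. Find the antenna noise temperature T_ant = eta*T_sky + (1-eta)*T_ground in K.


T_ant = 0.84900 * 19.440 + (1 - 0.84900) * 283.94 = 59.38 K

59.38 K


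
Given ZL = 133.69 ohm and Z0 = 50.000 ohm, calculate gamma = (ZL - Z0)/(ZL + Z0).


gamma = (133.69 - 50.000) / (133.69 + 50.000) = 0.4556

0.4556


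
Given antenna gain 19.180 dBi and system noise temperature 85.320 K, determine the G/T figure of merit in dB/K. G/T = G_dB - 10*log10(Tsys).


G/T = 19.180 - 10*log10(85.320) = 19.180 - 19.31051 = -0.1305 dB/K

-0.1305 dB/K


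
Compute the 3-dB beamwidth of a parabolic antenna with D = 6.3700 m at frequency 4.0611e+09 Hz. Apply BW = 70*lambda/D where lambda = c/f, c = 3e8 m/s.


lambda = c / f = 3.0000e+08 / 4.0611e+09 = 0.07387161 m
BW = 70 * 0.07387161 / 6.3700 = 0.8118 deg

0.8118 deg


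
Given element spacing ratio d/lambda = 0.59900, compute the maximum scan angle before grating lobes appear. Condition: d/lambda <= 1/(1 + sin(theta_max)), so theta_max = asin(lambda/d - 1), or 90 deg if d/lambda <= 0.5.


lambda/d - 1 = 1/0.59900 - 1 = 0.6694491
theta_max = asin(0.6694491) = 42.02 deg

42.02 deg


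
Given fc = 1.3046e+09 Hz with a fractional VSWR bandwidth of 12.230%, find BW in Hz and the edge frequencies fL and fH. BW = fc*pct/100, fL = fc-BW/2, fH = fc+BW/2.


BW = 1.3046e+09 * 12.230/100 = 1.595526e+08 Hz
fL = 1.3046e+09 - 1.595526e+08/2 = 1.225e+09 Hz
fH = 1.3046e+09 + 1.595526e+08/2 = 1.384e+09 Hz

BW=1.596e+08 Hz, fL=1.225e+09 Hz, fH=1.384e+09 Hz


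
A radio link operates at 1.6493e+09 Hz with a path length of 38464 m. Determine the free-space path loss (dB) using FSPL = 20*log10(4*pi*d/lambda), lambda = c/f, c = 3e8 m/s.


lambda = c / f = 3.0000e+08 / 1.6493e+09 = 0.1818953 m
FSPL = 20 * log10(4*pi*38464/0.1818953) = 128.5 dB

128.5 dB


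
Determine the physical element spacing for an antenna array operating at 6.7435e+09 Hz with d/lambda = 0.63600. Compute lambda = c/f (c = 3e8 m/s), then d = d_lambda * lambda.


lambda = c / f = 3.0000e+08 / 6.7435e+09 = 0.04448728 m
d = 0.63600 * 0.04448728 = 0.02829 m

0.02829 m


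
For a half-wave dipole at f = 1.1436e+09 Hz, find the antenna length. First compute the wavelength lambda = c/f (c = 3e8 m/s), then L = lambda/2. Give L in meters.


lambda = c / f = 3.0000e+08 / 1.1436e+09 = 0.2623295 m
L = lambda / 2 = 0.2623295 / 2 = 0.1312 m

0.1312 m


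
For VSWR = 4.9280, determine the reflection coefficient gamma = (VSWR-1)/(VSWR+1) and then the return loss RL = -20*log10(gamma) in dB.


gamma = (4.9280 - 1) / (4.9280 + 1) = 0.6626181
RL = -20 * log10(0.6626181) = 3.575 dB

3.575 dB


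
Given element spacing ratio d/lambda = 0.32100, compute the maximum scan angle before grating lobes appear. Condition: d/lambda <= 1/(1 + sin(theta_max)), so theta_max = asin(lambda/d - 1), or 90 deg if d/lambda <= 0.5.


lambda/d - 1 = 1/0.32100 - 1 = 2.115265 >= 1
d/lambda <= 0.5, so the array can scan to endfire without grating lobes: theta_max = 90 deg

90 deg


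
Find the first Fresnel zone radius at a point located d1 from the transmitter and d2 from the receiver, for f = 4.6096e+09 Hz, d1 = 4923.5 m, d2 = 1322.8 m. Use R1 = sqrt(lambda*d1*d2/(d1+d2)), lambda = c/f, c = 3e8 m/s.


lambda = c / f = 3.0000e+08 / 4.6096e+09 = 0.06508157 m
R1 = sqrt(0.06508157 * 4923.5 * 1322.8 / (4923.5 + 1322.8)) = 8.238 m

8.238 m


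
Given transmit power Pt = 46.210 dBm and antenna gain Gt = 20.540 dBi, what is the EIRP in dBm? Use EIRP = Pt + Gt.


EIRP = Pt + Gt = 46.210 + 20.540 = 66.75 dBm

66.75 dBm


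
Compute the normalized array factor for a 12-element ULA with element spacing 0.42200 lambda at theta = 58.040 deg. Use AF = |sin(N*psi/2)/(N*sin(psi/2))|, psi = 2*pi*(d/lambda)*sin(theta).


psi = 2*pi*0.42200*sin(58.040 deg) = 2.249583 rad
AF = |sin(12*2.249583/2) / (12*sin(2.249583/2))| = 0.07411

0.07411


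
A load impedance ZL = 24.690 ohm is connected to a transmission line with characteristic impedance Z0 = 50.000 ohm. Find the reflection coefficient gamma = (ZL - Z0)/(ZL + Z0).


gamma = (24.690 - 50.000) / (24.690 + 50.000) = -0.3389

-0.3389


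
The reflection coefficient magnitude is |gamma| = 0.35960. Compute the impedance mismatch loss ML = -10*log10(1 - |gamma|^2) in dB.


ML = -10 * log10(1 - 0.35960^2) = -10 * log10(0.87068784) = 0.6014 dB

0.6014 dB


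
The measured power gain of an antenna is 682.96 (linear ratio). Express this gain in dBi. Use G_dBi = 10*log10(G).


G_dBi = 10 * log10(682.96) = 28.34 dBi

28.34 dBi


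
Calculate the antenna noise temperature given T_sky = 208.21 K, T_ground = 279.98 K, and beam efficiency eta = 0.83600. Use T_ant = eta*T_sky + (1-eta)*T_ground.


T_ant = 0.83600 * 208.21 + (1 - 0.83600) * 279.98 = 220.0 K

220.0 K


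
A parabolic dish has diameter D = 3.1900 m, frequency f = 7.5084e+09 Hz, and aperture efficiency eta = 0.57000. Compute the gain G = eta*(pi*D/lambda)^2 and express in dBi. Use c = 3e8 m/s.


lambda = c / f = 3.0000e+08 / 7.5084e+09 = 0.03995525 m
G_linear = 0.57000 * (pi * 3.1900 / 0.03995525)^2 = 35859.83
G_dBi = 10 * log10(35859.83) = 45.55 dBi

45.55 dBi


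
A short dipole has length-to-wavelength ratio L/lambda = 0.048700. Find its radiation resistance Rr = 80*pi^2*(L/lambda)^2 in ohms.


Rr = 80 * pi^2 * (0.048700)^2 = 80 * 9.869604 * 2.371690e-03 = 1.873 ohm

1.873 ohm


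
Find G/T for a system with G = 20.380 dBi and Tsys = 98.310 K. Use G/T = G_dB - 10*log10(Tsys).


G/T = 20.380 - 10*log10(98.310) = 20.380 - 19.92598 = 0.4540 dB/K

0.4540 dB/K


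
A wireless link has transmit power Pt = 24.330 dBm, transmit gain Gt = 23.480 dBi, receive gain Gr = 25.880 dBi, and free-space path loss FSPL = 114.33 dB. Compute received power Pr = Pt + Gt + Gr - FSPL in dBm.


Pr = 24.330 + 23.480 + 25.880 - 114.33 = -40.64 dBm

-40.64 dBm


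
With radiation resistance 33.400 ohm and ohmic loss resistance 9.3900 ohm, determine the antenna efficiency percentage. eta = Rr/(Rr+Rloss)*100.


eta = 33.400 / (33.400 + 9.3900) * 100 = 78.06%

78.06%


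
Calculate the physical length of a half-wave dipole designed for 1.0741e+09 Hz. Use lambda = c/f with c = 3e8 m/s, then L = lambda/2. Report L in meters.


lambda = c / f = 3.0000e+08 / 1.0741e+09 = 0.2793036 m
L = lambda / 2 = 0.2793036 / 2 = 0.1397 m

0.1397 m


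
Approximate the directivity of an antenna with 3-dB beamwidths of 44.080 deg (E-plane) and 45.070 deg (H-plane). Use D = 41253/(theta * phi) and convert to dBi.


D_linear = 41253 / (44.080 * 45.070) = 20.76473
D_dBi = 10 * log10(20.76473) = 13.17 dBi

13.17 dBi


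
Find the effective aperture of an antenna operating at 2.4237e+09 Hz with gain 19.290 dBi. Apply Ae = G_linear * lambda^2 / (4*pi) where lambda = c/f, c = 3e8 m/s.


lambda = c / f = 3.0000e+08 / 2.4237e+09 = 0.1237777 m
G_linear = 10^(19.290/10) = 84.91805
Ae = G_linear * lambda^2 / (4*pi) = 84.91805 * 0.1237777^2 / (4*pi) = 0.1035 m^2

0.1035 m^2


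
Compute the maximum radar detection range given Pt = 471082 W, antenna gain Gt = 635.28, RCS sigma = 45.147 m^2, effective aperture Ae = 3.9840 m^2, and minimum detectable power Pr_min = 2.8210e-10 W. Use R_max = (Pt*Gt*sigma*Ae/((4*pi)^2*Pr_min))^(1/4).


R^4 = 471082*635.28*45.147*3.9840 / ((4*pi)^2 * 2.8210e-10) = 1.208334e+18
R_max = 1.208334e+18^0.25 = 33155 m

33155 m


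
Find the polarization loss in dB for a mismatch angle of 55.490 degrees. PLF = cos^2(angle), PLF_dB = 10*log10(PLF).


PLF_linear = cos^2(55.490 deg) = 0.3209790
PLF_dB = 10 * log10(0.3209790) = -4.935 dB

-4.935 dB


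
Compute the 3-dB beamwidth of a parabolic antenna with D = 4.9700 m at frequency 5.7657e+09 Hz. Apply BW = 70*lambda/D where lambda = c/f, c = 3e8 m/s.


lambda = c / f = 3.0000e+08 / 5.7657e+09 = 0.05203184 m
BW = 70 * 0.05203184 / 4.9700 = 0.7328 deg

0.7328 deg


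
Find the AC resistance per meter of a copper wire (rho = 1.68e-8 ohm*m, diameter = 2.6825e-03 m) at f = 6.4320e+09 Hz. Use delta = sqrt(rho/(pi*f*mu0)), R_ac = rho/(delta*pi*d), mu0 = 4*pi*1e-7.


delta = sqrt(1.68e-8 / (pi * 6.4320e+09 * 4*pi*1e-7)) = 8.133955e-07 m
R_ac = 1.68e-8 / (8.133955e-07 * pi * 2.6825e-03) = 2.451 ohm/m

2.451 ohm/m


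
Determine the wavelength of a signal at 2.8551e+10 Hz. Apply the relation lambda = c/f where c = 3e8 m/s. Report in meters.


lambda = c / f = 3.0000e+08 / 2.8551e+10 = 0.01051 m

0.01051 m


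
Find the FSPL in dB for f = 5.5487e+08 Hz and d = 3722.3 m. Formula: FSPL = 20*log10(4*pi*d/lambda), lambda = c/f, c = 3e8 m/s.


lambda = c / f = 3.0000e+08 / 5.5487e+08 = 0.5406672 m
FSPL = 20 * log10(4*pi*3722.3/0.5406672) = 98.74 dB

98.74 dB


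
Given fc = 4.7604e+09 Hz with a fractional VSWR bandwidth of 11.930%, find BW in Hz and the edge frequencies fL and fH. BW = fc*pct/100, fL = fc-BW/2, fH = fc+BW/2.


BW = 4.7604e+09 * 11.930/100 = 5.679157e+08 Hz
fL = 4.7604e+09 - 5.679157e+08/2 = 4.476e+09 Hz
fH = 4.7604e+09 + 5.679157e+08/2 = 5.044e+09 Hz

BW=5.679e+08 Hz, fL=4.476e+09 Hz, fH=5.044e+09 Hz


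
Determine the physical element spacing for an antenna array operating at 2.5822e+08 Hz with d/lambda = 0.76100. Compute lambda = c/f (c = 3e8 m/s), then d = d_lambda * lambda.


lambda = c / f = 3.0000e+08 / 2.5822e+08 = 1.161800 m
d = 0.76100 * 1.161800 = 0.8841 m

0.8841 m


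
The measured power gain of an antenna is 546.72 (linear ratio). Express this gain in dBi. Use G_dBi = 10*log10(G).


G_dBi = 10 * log10(546.72) = 27.38 dBi

27.38 dBi


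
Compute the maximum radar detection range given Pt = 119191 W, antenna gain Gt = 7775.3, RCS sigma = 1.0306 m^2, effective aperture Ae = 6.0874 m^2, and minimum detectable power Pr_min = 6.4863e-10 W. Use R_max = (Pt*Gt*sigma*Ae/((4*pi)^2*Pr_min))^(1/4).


R^4 = 119191*7775.3*1.0306*6.0874 / ((4*pi)^2 * 6.4863e-10) = 5.676306e+16
R_max = 5.676306e+16^0.25 = 15435 m

15435 m


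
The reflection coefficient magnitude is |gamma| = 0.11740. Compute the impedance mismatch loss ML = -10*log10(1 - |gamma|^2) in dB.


ML = -10 * log10(1 - 0.11740^2) = -10 * log10(0.98621724) = 0.06027 dB

0.06027 dB


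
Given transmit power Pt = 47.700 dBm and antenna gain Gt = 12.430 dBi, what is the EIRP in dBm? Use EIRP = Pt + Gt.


EIRP = Pt + Gt = 47.700 + 12.430 = 60.13 dBm

60.13 dBm


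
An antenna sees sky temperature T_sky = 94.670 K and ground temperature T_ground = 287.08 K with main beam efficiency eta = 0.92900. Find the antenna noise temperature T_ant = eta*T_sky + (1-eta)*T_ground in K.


T_ant = 0.92900 * 94.670 + (1 - 0.92900) * 287.08 = 108.3 K

108.3 K


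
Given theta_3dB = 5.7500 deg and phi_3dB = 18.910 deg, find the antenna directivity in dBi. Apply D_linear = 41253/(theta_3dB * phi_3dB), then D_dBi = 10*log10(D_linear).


D_linear = 41253 / (5.7500 * 18.910) = 379.3990
D_dBi = 10 * log10(379.3990) = 25.79 dBi

25.79 dBi


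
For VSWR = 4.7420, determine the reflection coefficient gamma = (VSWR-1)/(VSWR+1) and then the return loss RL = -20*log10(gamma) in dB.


gamma = (4.7420 - 1) / (4.7420 + 1) = 0.6516893
RL = -20 * log10(0.6516893) = 3.719 dB

3.719 dB


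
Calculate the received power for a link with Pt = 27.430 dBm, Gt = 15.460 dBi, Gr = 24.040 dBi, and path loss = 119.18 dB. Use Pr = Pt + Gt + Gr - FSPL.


Pr = 27.430 + 15.460 + 24.040 - 119.18 = -52.25 dBm

-52.25 dBm


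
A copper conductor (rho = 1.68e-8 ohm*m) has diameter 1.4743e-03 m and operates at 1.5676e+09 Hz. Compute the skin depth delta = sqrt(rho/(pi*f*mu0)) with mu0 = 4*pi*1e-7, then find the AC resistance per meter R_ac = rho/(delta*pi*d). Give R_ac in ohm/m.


delta = sqrt(1.68e-8 / (pi * 1.5676e+09 * 4*pi*1e-7)) = 1.647620e-06 m
R_ac = 1.68e-8 / (1.647620e-06 * pi * 1.4743e-03) = 2.201 ohm/m

2.201 ohm/m


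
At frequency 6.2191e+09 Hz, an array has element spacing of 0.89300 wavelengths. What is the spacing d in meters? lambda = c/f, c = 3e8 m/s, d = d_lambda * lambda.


lambda = c / f = 3.0000e+08 / 6.2191e+09 = 0.04823849 m
d = 0.89300 * 0.04823849 = 0.04308 m

0.04308 m


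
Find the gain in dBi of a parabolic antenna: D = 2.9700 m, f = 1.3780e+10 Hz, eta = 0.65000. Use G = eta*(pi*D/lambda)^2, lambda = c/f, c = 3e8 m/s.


lambda = c / f = 3.0000e+08 / 1.3780e+10 = 0.02177068 m
G_linear = 0.65000 * (pi * 2.9700 / 0.02177068)^2 = 119393.9
G_dBi = 10 * log10(119393.9) = 50.77 dBi

50.77 dBi


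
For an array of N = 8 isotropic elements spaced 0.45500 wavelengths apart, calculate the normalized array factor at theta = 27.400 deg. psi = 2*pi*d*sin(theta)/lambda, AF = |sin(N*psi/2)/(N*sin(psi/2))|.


psi = 2*pi*0.45500*sin(27.400 deg) = 1.315642 rad
AF = |sin(8*1.315642/2) / (8*sin(1.315642/2))| = 0.1743

0.1743


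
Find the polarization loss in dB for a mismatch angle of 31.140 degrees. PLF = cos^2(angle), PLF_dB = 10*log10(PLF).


PLF_linear = cos^2(31.140 deg) = 0.7325755
PLF_dB = 10 * log10(0.7325755) = -1.351 dB

-1.351 dB


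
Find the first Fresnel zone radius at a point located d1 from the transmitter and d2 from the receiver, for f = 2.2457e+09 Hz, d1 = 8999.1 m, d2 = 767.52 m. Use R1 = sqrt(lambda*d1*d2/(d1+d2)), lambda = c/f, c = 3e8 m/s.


lambda = c / f = 3.0000e+08 / 2.2457e+09 = 0.1335886 m
R1 = sqrt(0.1335886 * 8999.1 * 767.52 / (8999.1 + 767.52)) = 9.720 m

9.720 m


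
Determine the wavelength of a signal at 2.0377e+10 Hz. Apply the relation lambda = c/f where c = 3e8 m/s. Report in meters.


lambda = c / f = 3.0000e+08 / 2.0377e+10 = 0.01472 m

0.01472 m


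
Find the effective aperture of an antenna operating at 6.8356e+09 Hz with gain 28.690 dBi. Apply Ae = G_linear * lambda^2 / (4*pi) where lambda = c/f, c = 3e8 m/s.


lambda = c / f = 3.0000e+08 / 6.8356e+09 = 0.04388788 m
G_linear = 10^(28.690/10) = 739.6053
Ae = G_linear * lambda^2 / (4*pi) = 739.6053 * 0.04388788^2 / (4*pi) = 0.1134 m^2

0.1134 m^2


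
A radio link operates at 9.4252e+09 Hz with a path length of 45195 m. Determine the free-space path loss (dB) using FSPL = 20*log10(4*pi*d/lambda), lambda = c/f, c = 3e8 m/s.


lambda = c / f = 3.0000e+08 / 9.4252e+09 = 0.03182956 m
FSPL = 20 * log10(4*pi*45195/0.03182956) = 145.0 dB

145.0 dB


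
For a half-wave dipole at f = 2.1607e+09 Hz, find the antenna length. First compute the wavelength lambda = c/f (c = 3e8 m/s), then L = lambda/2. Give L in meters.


lambda = c / f = 3.0000e+08 / 2.1607e+09 = 0.1388439 m
L = lambda / 2 = 0.1388439 / 2 = 0.06942 m

0.06942 m


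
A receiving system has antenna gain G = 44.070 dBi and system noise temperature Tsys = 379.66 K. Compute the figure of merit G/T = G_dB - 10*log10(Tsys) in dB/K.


G/T = 44.070 - 10*log10(379.66) = 44.070 - 25.79395 = 18.28 dB/K

18.28 dB/K


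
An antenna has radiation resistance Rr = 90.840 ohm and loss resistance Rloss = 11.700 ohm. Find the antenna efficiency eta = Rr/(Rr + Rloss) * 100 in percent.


eta = 90.840 / (90.840 + 11.700) * 100 = 88.59%

88.59%


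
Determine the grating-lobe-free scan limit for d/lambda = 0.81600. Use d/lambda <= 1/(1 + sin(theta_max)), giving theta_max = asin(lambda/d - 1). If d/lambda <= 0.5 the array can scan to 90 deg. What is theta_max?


lambda/d - 1 = 1/0.81600 - 1 = 0.2254902
theta_max = asin(0.2254902) = 13.03 deg

13.03 deg


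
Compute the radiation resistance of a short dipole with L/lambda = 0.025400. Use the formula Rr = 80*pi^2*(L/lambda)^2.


Rr = 80 * pi^2 * (0.025400)^2 = 80 * 9.869604 * 6.451600e-04 = 0.5094 ohm

0.5094 ohm


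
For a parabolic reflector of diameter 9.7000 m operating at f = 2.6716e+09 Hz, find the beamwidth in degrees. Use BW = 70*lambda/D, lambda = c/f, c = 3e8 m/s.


lambda = c / f = 3.0000e+08 / 2.6716e+09 = 0.1122923 m
BW = 70 * 0.1122923 / 9.7000 = 0.8104 deg

0.8104 deg


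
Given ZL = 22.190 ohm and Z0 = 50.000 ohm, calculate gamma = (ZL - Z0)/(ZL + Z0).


gamma = (22.190 - 50.000) / (22.190 + 50.000) = -0.3852

-0.3852


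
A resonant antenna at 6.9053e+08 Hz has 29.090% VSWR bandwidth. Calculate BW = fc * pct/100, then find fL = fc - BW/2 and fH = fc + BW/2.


BW = 6.9053e+08 * 29.090/100 = 2.008752e+08 Hz
fL = 6.9053e+08 - 2.008752e+08/2 = 5.901e+08 Hz
fH = 6.9053e+08 + 2.008752e+08/2 = 7.910e+08 Hz

BW=2.009e+08 Hz, fL=5.901e+08 Hz, fH=7.910e+08 Hz


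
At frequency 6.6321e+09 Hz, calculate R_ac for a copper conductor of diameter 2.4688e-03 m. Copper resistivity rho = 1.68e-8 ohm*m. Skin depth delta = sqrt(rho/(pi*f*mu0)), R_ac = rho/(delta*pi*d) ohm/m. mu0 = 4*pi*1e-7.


delta = sqrt(1.68e-8 / (pi * 6.6321e+09 * 4*pi*1e-7)) = 8.010308e-07 m
R_ac = 1.68e-8 / (8.010308e-07 * pi * 2.4688e-03) = 2.704 ohm/m

2.704 ohm/m


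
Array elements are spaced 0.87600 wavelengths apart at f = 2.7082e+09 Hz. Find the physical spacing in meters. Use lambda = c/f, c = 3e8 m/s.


lambda = c / f = 3.0000e+08 / 2.7082e+09 = 0.1107747 m
d = 0.87600 * 0.1107747 = 0.09704 m

0.09704 m


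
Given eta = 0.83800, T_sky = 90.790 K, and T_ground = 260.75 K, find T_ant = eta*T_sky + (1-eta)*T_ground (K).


T_ant = 0.83800 * 90.790 + (1 - 0.83800) * 260.75 = 118.3 K

118.3 K


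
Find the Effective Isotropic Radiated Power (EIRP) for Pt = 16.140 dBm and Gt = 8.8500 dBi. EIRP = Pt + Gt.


EIRP = Pt + Gt = 16.140 + 8.8500 = 24.99 dBm

24.99 dBm


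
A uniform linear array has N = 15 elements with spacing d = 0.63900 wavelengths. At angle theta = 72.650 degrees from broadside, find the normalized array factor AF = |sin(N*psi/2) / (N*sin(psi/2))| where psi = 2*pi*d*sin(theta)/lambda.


psi = 2*pi*0.63900*sin(72.650 deg) = 3.832279 rad
AF = |sin(15*3.832279/2) / (15*sin(3.832279/2))| = 0.03195

0.03195


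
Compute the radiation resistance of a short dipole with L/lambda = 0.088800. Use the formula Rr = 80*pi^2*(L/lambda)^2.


Rr = 80 * pi^2 * (0.088800)^2 = 80 * 9.869604 * 7.885440e-03 = 6.226 ohm

6.226 ohm


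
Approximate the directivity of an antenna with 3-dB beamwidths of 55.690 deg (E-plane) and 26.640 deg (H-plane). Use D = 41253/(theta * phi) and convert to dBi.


D_linear = 41253 / (55.690 * 26.640) = 27.80636
D_dBi = 10 * log10(27.80636) = 14.44 dBi

14.44 dBi


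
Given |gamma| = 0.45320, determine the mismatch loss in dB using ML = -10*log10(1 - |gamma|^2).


ML = -10 * log10(1 - 0.45320^2) = -10 * log10(0.79460976) = 0.9985 dB

0.9985 dB


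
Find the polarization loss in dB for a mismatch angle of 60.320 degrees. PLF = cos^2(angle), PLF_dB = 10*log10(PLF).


PLF_linear = cos^2(60.320 deg) = 0.2451789
PLF_dB = 10 * log10(0.2451789) = -6.105 dB

-6.105 dB


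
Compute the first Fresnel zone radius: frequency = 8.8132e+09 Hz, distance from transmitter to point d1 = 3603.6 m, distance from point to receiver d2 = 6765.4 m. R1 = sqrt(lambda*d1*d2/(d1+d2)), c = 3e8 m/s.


lambda = c / f = 3.0000e+08 / 8.8132e+09 = 0.03403985 m
R1 = sqrt(0.03403985 * 3603.6 * 6765.4 / (3603.6 + 6765.4)) = 8.946 m

8.946 m


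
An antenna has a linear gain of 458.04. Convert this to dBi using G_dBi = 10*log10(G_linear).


G_dBi = 10 * log10(458.04) = 26.61 dBi

26.61 dBi


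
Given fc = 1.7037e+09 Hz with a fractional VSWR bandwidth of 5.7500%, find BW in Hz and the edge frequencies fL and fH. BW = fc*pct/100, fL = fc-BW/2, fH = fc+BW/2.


BW = 1.7037e+09 * 5.7500/100 = 9.796275e+07 Hz
fL = 1.7037e+09 - 9.796275e+07/2 = 1.655e+09 Hz
fH = 1.7037e+09 + 9.796275e+07/2 = 1.753e+09 Hz

BW=9.796e+07 Hz, fL=1.655e+09 Hz, fH=1.753e+09 Hz


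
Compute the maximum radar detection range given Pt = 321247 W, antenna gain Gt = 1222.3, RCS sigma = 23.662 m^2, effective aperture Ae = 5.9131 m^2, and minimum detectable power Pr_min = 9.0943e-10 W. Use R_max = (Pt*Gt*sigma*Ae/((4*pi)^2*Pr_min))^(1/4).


R^4 = 321247*1222.3*23.662*5.9131 / ((4*pi)^2 * 9.0943e-10) = 3.825556e+17
R_max = 3.825556e+17^0.25 = 24870 m

24870 m


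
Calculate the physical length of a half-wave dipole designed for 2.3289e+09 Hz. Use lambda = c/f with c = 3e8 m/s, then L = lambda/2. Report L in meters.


lambda = c / f = 3.0000e+08 / 2.3289e+09 = 0.1288162 m
L = lambda / 2 = 0.1288162 / 2 = 0.06441 m

0.06441 m


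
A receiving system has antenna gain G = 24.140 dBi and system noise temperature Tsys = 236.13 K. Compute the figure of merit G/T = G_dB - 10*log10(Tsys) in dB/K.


G/T = 24.140 - 10*log10(236.13) = 24.140 - 23.73151 = 0.4085 dB/K

0.4085 dB/K


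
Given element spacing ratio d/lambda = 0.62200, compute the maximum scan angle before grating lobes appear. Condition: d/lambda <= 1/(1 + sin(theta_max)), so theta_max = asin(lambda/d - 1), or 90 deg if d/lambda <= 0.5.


lambda/d - 1 = 1/0.62200 - 1 = 0.6077170
theta_max = asin(0.6077170) = 37.42 deg

37.42 deg


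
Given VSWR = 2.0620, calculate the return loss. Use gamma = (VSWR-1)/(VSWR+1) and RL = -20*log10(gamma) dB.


gamma = (2.0620 - 1) / (2.0620 + 1) = 0.3468321
RL = -20 * log10(0.3468321) = 9.198 dB

9.198 dB


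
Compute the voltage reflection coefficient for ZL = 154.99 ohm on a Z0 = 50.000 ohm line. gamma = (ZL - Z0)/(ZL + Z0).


gamma = (154.99 - 50.000) / (154.99 + 50.000) = 0.5122

0.5122


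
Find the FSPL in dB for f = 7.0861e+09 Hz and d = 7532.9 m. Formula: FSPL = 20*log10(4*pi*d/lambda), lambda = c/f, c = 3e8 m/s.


lambda = c / f = 3.0000e+08 / 7.0861e+09 = 0.04233641 m
FSPL = 20 * log10(4*pi*7532.9/0.04233641) = 127.0 dB

127.0 dB


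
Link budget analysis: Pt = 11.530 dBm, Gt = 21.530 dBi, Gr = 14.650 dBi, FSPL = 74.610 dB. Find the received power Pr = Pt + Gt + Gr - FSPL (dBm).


Pr = 11.530 + 21.530 + 14.650 - 74.610 = -26.90 dBm

-26.90 dBm


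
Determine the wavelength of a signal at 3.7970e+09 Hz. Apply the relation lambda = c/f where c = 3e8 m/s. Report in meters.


lambda = c / f = 3.0000e+08 / 3.7970e+09 = 0.07901 m

0.07901 m
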